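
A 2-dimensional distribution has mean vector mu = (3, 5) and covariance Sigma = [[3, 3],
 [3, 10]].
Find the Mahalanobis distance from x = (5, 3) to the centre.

Step 1 — centre the observation: (x - mu) = (2, -2).

Step 2 — invert Sigma. det(Sigma) = 3·10 - (3)² = 21.
  Sigma^{-1} = (1/det) · [[d, -b], [-b, a]] = [[0.4762, -0.1429],
 [-0.1429, 0.1429]].

Step 3 — form the quadratic (x - mu)^T · Sigma^{-1} · (x - mu):
  Sigma^{-1} · (x - mu) = (1.2381, -0.5714).
  (x - mu)^T · [Sigma^{-1} · (x - mu)] = (2)·(1.2381) + (-2)·(-0.5714) = 3.619.

Step 4 — take square root: d = √(3.619) ≈ 1.9024.

d(x, mu) = √(3.619) ≈ 1.9024


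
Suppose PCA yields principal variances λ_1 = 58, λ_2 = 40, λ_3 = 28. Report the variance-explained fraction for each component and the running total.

Step 1 — total variance = trace(Sigma) = Σ λ_i = 58 + 40 + 28 = 126.

Step 2 — fraction explained by component i = λ_i / Σ λ:
  PC1: 58/126 = 0.4603
  PC2: 40/126 = 0.3175
  PC3: 28/126 = 0.2222

Step 3 — cumulative fraction after k components = (λ_1 + ... + λ_k) / Σ λ:
  k = 1: 58/126 = 0.4603
  k = 2: (58 + 40)/126 = 98/126 = 0.7778
  k = 3: (58 + 40 + 28)/126 = 126/126 = 1

Summary (fraction, with percent):

explained: PC1 0.4603 (46.03%), PC2 0.3175 (31.75%), PC3 0.2222 (22.22%);  cumulative: 0.4603, 0.7778, 1


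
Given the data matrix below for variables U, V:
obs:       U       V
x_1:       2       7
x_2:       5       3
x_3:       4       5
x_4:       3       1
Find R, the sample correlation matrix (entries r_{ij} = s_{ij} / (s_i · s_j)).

Step 1 — column means:
  mean(U) = (2 + 5 + 4 + 3) / 4 = 14/4 = 3.5
  mean(V) = (7 + 3 + 5 + 1) / 4 = 16/4 = 4

Step 2 — sample variances and covariances s[i,j] = (1/(n-1)) · Σ_k (x_{k,i} - mean_i) · (x_{k,j} - mean_j), with n-1 = 3:
  s[U,U] = ((-1.5)·(-1.5) + (1.5)·(1.5) + (0.5)·(0.5) + (-0.5)·(-0.5)) / 3 = 5/3 = 1.6667
  s[U,V] = ((-1.5)·(3) + (1.5)·(-1) + (0.5)·(1) + (-0.5)·(-3)) / 3 = -4/3 = -1.3333
  s[V,V] = ((3)·(3) + (-1)·(-1) + (1)·(1) + (-3)·(-3)) / 3 = 20/3 = 6.6667
  Sample standard deviations s_i = √(s[i,i]):
  s(U) = √(1.6667) = 1.291
  s(V) = √(6.6667) = 2.582

Step 3 — r_{ij} = s_{ij} / (s_i · s_j):
  r[U,U] = 1 (diagonal).
  r[U,V] = -1.3333 / (1.291 · 2.582) = -1.3333 / 3.3333 = -0.4
  r[V,V] = 1 (diagonal).

R is symmetric with unit diagonal. Assembling:

R = [[1, -0.4],
 [-0.4, 1]]


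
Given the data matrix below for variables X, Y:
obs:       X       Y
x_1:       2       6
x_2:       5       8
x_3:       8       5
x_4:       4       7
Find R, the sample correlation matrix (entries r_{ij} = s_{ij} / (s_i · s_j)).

Step 1 — column means:
  mean(X) = (2 + 5 + 8 + 4) / 4 = 19/4 = 4.75
  mean(Y) = (6 + 8 + 5 + 7) / 4 = 26/4 = 6.5

Step 2 — sample variances and covariances s[i,j] = (1/(n-1)) · Σ_k (x_{k,i} - mean_i) · (x_{k,j} - mean_j), with n-1 = 3:
  s[X,X] = ((-2.75)·(-2.75) + (0.25)·(0.25) + (3.25)·(3.25) + (-0.75)·(-0.75)) / 3 = 18.75/3 = 6.25
  s[X,Y] = ((-2.75)·(-0.5) + (0.25)·(1.5) + (3.25)·(-1.5) + (-0.75)·(0.5)) / 3 = -3.5/3 = -1.1667
  s[Y,Y] = ((-0.5)·(-0.5) + (1.5)·(1.5) + (-1.5)·(-1.5) + (0.5)·(0.5)) / 3 = 5/3 = 1.6667
  Sample standard deviations s_i = √(s[i,i]):
  s(X) = √(6.25) = 2.5
  s(Y) = √(1.6667) = 1.291

Step 3 — r_{ij} = s_{ij} / (s_i · s_j):
  r[X,X] = 1 (diagonal).
  r[X,Y] = -1.1667 / (2.5 · 1.291) = -1.1667 / 3.2275 = -0.3615
  r[Y,Y] = 1 (diagonal).

R is symmetric with unit diagonal. Assembling:

R = [[1, -0.3615],
 [-0.3615, 1]]


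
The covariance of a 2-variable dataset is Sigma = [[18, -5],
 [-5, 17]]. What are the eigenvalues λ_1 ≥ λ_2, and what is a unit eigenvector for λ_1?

Step 1 — characteristic polynomial of 2×2 Sigma:
  det(Sigma - λI) = λ² - trace · λ + det = 0.
  trace = 18 + 17 = 35, det = 18·17 - (-5)² = 281.
Step 2 — discriminant:
  Δ = trace² - 4·det = 1225 - 1124 = 101.
Step 3 — eigenvalues:
  λ = (trace ± √Δ)/2 = (35 ± 10.0499)/2,
  λ_1 = 22.5249,  λ_2 = 12.4751.

Step 4 — unit eigenvector for λ_1: solve (Sigma - λ_1 I)v = 0. First row:
  (18 - 22.5249)·v_x + (-5)·v_y = 0, i.e. (-4.5249)·v_x + (-5)·v_y = 0,
  so v ∝ (b, λ_1 - a) = (-5, 4.5249); multiply by -1 so the first entry is positive: u = (5, -4.5249).
  ||u|| = √((5)² + (-4.5249)²) = √(45.4751) ≈ 6.7435,
  v_1 = u/||u|| ≈ (0.7415, -0.671) (||v_1|| = 1).

λ_1 = 22.5249,  λ_2 = 12.4751;  v_1 ≈ (0.7415, -0.671)


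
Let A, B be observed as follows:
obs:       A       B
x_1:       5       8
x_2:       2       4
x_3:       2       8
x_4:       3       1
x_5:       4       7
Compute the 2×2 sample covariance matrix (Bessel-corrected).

Step 1 — column means:
  mean(A) = (5 + 2 + 2 + 3 + 4) / 5 = 16/5 = 3.2
  mean(B) = (8 + 4 + 8 + 1 + 7) / 5 = 28/5 = 5.6

Step 2 — sample covariance S[i,j] = (1/(n-1)) · Σ_k (x_{k,i} - mean_i) · (x_{k,j} - mean_j), with n-1 = 4.
  S[A,A] = ((1.8)·(1.8) + (-1.2)·(-1.2) + (-1.2)·(-1.2) + (-0.2)·(-0.2) + (0.8)·(0.8)) / 4 = 6.8/4 = 1.7
  S[A,B] = ((1.8)·(2.4) + (-1.2)·(-1.6) + (-1.2)·(2.4) + (-0.2)·(-4.6) + (0.8)·(1.4)) / 4 = 5.4/4 = 1.35
  S[B,B] = ((2.4)·(2.4) + (-1.6)·(-1.6) + (2.4)·(2.4) + (-4.6)·(-4.6) + (1.4)·(1.4)) / 4 = 37.2/4 = 9.3

S is symmetric (S[j,i] = S[i,j]). Assembling:

S = [[1.7, 1.35],
 [1.35, 9.3]]


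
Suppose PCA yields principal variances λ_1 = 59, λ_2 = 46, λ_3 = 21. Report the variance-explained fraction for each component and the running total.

Step 1 — total variance = trace(Sigma) = Σ λ_i = 59 + 46 + 21 = 126.

Step 2 — fraction explained by component i = λ_i / Σ λ:
  PC1: 59/126 = 0.4683
  PC2: 46/126 = 0.3651
  PC3: 21/126 = 0.1667

Step 3 — cumulative fraction after k components = (λ_1 + ... + λ_k) / Σ λ:
  k = 1: 59/126 = 0.4683
  k = 2: (59 + 46)/126 = 105/126 = 0.8333
  k = 3: (59 + 46 + 21)/126 = 126/126 = 1

Summary (fraction, with percent):

explained: PC1 0.4683 (46.83%), PC2 0.3651 (36.51%), PC3 0.1667 (16.67%);  cumulative: 0.4683, 0.8333, 1


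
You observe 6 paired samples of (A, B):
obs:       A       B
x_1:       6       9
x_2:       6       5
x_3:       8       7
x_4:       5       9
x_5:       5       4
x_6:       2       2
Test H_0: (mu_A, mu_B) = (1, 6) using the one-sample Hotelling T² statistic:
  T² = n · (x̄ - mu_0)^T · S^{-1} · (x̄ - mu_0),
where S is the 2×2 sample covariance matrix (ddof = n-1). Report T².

Step 1 — sample mean vector:
  mean(A) = (6 + 6 + 8 + 5 + 5 + 2) / 6 = 32/6 = 5.3333
  mean(B) = (9 + 5 + 7 + 9 + 4 + 2) / 6 = 36/6 = 6
  x̄ = (5.3333, 6),  deviation x̄ - mu_0 = (5.3333, 6) - (1, 6) = (4.3333, 0).

Step 2 — sample covariance matrix, S[i,j] = (1/(n-1)) · Σ_k (x_{k,i} - mean_i) · (x_{k,j} - mean_j), divisor n-1 = 5:
  S[A,A] = ((0.6667)·(0.6667) + (0.6667)·(0.6667) + (2.6667)·(2.6667) + (-0.3333)·(-0.3333) + (-0.3333)·(-0.3333) + (-3.3333)·(-3.3333)) / 5 = 19.3333/5 = 3.8667
  S[A,B] = ((0.6667)·(3) + (0.6667)·(-1) + (2.6667)·(1) + (-0.3333)·(3) + (-0.3333)·(-2) + (-3.3333)·(-4)) / 5 = 17/5 = 3.4
  S[B,B] = ((3)·(3) + (-1)·(-1) + (1)·(1) + (3)·(3) + (-2)·(-2) + (-4)·(-4)) / 5 = 40/5 = 8
  S = [[3.8667, 3.4],
 [3.4, 8]].

Step 3 — invert S. det(S) = 3.8667·8 - (3.4)² = 19.3733.
  S^{-1} = (1/det) · [[d, -b], [-b, a]] = [[0.4129, -0.1755],
 [-0.1755, 0.1996]].

Step 4 — quadratic form (x̄ - mu_0)^T · S^{-1} · (x̄ - mu_0):
  S^{-1} · (x̄ - mu_0) = (1.7894, -0.7605),
  (x̄ - mu_0)^T · [...] = (4.3333)·(1.7894) + (0)·(-0.7605) = 7.7541.

Step 5 — scale by n: T² = 6 · 7.7541 = 46.5244.

T² ≈ 46.5244


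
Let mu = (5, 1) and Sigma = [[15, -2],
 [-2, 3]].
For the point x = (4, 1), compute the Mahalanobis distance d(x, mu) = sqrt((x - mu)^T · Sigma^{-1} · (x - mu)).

Step 1 — centre the observation: (x - mu) = (-1, 0).

Step 2 — invert Sigma. det(Sigma) = 15·3 - (-2)² = 41.
  Sigma^{-1} = (1/det) · [[d, -b], [-b, a]] = [[0.0732, 0.0488],
 [0.0488, 0.3659]].

Step 3 — form the quadratic (x - mu)^T · Sigma^{-1} · (x - mu):
  Sigma^{-1} · (x - mu) = (-0.0732, -0.0488).
  (x - mu)^T · [Sigma^{-1} · (x - mu)] = (-1)·(-0.0732) + (0)·(-0.0488) = 0.0732.

Step 4 — take square root: d = √(0.0732) ≈ 0.2705.

d(x, mu) = √(0.0732) ≈ 0.2705


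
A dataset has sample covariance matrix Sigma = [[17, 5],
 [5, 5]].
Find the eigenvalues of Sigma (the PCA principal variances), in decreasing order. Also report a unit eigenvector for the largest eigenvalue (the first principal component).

Step 1 — characteristic polynomial of 2×2 Sigma:
  det(Sigma - λI) = λ² - trace · λ + det = 0.
  trace = 17 + 5 = 22, det = 17·5 - (5)² = 60.
Step 2 — discriminant:
  Δ = trace² - 4·det = 484 - 240 = 244.
Step 3 — eigenvalues:
  λ = (trace ± √Δ)/2 = (22 ± 15.6205)/2,
  λ_1 = 18.8102,  λ_2 = 3.1898.

Step 4 — unit eigenvector for λ_1: solve (Sigma - λ_1 I)v = 0. First row:
  (17 - 18.8102)·v_x + (5)·v_y = 0, i.e. (-1.8102)·v_x + (5)·v_y = 0,
  so v ∝ (b, λ_1 - a) = (5, 1.8102) = u.
  ||u|| = √((5)² + (1.8102)²) = √(28.277) ≈ 5.3176,
  v_1 = u/||u|| ≈ (0.9403, 0.3404) (||v_1|| = 1).

λ_1 = 18.8102,  λ_2 = 3.1898;  v_1 ≈ (0.9403, 0.3404)


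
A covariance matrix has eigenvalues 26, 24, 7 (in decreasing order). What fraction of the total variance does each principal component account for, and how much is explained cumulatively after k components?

Step 1 — total variance = trace(Sigma) = Σ λ_i = 26 + 24 + 7 = 57.

Step 2 — fraction explained by component i = λ_i / Σ λ:
  PC1: 26/57 = 0.4561
  PC2: 24/57 = 0.4211
  PC3: 7/57 = 0.1228

Step 3 — cumulative fraction after k components = (λ_1 + ... + λ_k) / Σ λ:
  k = 1: 26/57 = 0.4561
  k = 2: (26 + 24)/57 = 50/57 = 0.8772
  k = 3: (26 + 24 + 7)/57 = 57/57 = 1

Summary (fraction, with percent):

explained: PC1 0.4561 (45.61%), PC2 0.4211 (42.11%), PC3 0.1228 (12.28%);  cumulative: 0.4561, 0.8772, 1


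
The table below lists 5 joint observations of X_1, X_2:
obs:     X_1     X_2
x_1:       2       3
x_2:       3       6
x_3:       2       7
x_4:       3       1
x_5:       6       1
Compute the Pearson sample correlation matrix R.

Step 1 — column means:
  mean(X_1) = (2 + 3 + 2 + 3 + 6) / 5 = 16/5 = 3.2
  mean(X_2) = (3 + 6 + 7 + 1 + 1) / 5 = 18/5 = 3.6

Step 2 — sample variances and covariances s[i,j] = (1/(n-1)) · Σ_k (x_{k,i} - mean_i) · (x_{k,j} - mean_j), with n-1 = 4:
  s[X_1,X_1] = ((-1.2)·(-1.2) + (-0.2)·(-0.2) + (-1.2)·(-1.2) + (-0.2)·(-0.2) + (2.8)·(2.8)) / 4 = 10.8/4 = 2.7
  s[X_1,X_2] = ((-1.2)·(-0.6) + (-0.2)·(2.4) + (-1.2)·(3.4) + (-0.2)·(-2.6) + (2.8)·(-2.6)) / 4 = -10.6/4 = -2.65
  s[X_2,X_2] = ((-0.6)·(-0.6) + (2.4)·(2.4) + (3.4)·(3.4) + (-2.6)·(-2.6) + (-2.6)·(-2.6)) / 4 = 31.2/4 = 7.8
  Sample standard deviations s_i = √(s[i,i]):
  s(X_1) = √(2.7) = 1.6432
  s(X_2) = √(7.8) = 2.7928

Step 3 — r_{ij} = s_{ij} / (s_i · s_j):
  r[X_1,X_1] = 1 (diagonal).
  r[X_1,X_2] = -2.65 / (1.6432 · 2.7928) = -2.65 / 4.5891 = -0.5775
  r[X_2,X_2] = 1 (diagonal).

R is symmetric with unit diagonal. Assembling:

R = [[1, -0.5775],
 [-0.5775, 1]]


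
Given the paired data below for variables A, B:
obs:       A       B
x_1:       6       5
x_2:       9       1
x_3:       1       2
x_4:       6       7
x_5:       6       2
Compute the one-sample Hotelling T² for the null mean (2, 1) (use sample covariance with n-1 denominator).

Step 1 — sample mean vector:
  mean(A) = (6 + 9 + 1 + 6 + 6) / 5 = 28/5 = 5.6
  mean(B) = (5 + 1 + 2 + 7 + 2) / 5 = 17/5 = 3.4
  x̄ = (5.6, 3.4),  deviation x̄ - mu_0 = (5.6, 3.4) - (2, 1) = (3.6, 2.4).

Step 2 — sample covariance matrix, S[i,j] = (1/(n-1)) · Σ_k (x_{k,i} - mean_i) · (x_{k,j} - mean_j), divisor n-1 = 4:
  S[A,A] = ((0.4)·(0.4) + (3.4)·(3.4) + (-4.6)·(-4.6) + (0.4)·(0.4) + (0.4)·(0.4)) / 4 = 33.2/4 = 8.3
  S[A,B] = ((0.4)·(1.6) + (3.4)·(-2.4) + (-4.6)·(-1.4) + (0.4)·(3.6) + (0.4)·(-1.4)) / 4 = -0.2/4 = -0.05
  S[B,B] = ((1.6)·(1.6) + (-2.4)·(-2.4) + (-1.4)·(-1.4) + (3.6)·(3.6) + (-1.4)·(-1.4)) / 4 = 25.2/4 = 6.3
  S = [[8.3, -0.05],
 [-0.05, 6.3]].

Step 3 — invert S. det(S) = 8.3·6.3 - (-0.05)² = 52.2875.
  S^{-1} = (1/det) · [[d, -b], [-b, a]] = [[0.1205, 0.001],
 [0.001, 0.1587]].

Step 4 — quadratic form (x̄ - mu_0)^T · S^{-1} · (x̄ - mu_0):
  S^{-1} · (x̄ - mu_0) = (0.4361, 0.3844),
  (x̄ - mu_0)^T · [...] = (3.6)·(0.4361) + (2.4)·(0.3844) = 2.4924.

Step 5 — scale by n: T² = 5 · 2.4924 = 12.4619.

T² ≈ 12.4619


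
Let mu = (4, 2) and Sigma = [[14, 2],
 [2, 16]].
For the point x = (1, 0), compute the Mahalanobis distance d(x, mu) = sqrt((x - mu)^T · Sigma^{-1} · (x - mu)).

Step 1 — centre the observation: (x - mu) = (-3, -2).

Step 2 — invert Sigma. det(Sigma) = 14·16 - (2)² = 220.
  Sigma^{-1} = (1/det) · [[d, -b], [-b, a]] = [[0.0727, -0.0091],
 [-0.0091, 0.0636]].

Step 3 — form the quadratic (x - mu)^T · Sigma^{-1} · (x - mu):
  Sigma^{-1} · (x - mu) = (-0.2, -0.1).
  (x - mu)^T · [Sigma^{-1} · (x - mu)] = (-3)·(-0.2) + (-2)·(-0.1) = 0.8.

Step 4 — take square root: d = √(0.8) ≈ 0.8944.

d(x, mu) = √(0.8) ≈ 0.8944


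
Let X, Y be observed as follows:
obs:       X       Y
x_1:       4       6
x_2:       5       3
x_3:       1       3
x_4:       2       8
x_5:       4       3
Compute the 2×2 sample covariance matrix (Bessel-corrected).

Step 1 — column means:
  mean(X) = (4 + 5 + 1 + 2 + 4) / 5 = 16/5 = 3.2
  mean(Y) = (6 + 3 + 3 + 8 + 3) / 5 = 23/5 = 4.6

Step 2 — sample covariance S[i,j] = (1/(n-1)) · Σ_k (x_{k,i} - mean_i) · (x_{k,j} - mean_j), with n-1 = 4.
  S[X,X] = ((0.8)·(0.8) + (1.8)·(1.8) + (-2.2)·(-2.2) + (-1.2)·(-1.2) + (0.8)·(0.8)) / 4 = 10.8/4 = 2.7
  S[X,Y] = ((0.8)·(1.4) + (1.8)·(-1.6) + (-2.2)·(-1.6) + (-1.2)·(3.4) + (0.8)·(-1.6)) / 4 = -3.6/4 = -0.9
  S[Y,Y] = ((1.4)·(1.4) + (-1.6)·(-1.6) + (-1.6)·(-1.6) + (3.4)·(3.4) + (-1.6)·(-1.6)) / 4 = 21.2/4 = 5.3

S is symmetric (S[j,i] = S[i,j]). Assembling:

S = [[2.7, -0.9],
 [-0.9, 5.3]]


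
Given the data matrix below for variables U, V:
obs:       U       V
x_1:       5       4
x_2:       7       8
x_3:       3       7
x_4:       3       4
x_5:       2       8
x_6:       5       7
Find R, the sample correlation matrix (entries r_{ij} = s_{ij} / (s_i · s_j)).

Step 1 — column means:
  mean(U) = (5 + 7 + 3 + 3 + 2 + 5) / 6 = 25/6 = 4.1667
  mean(V) = (4 + 8 + 7 + 4 + 8 + 7) / 6 = 38/6 = 6.3333

Step 2 — sample variances and covariances s[i,j] = (1/(n-1)) · Σ_k (x_{k,i} - mean_i) · (x_{k,j} - mean_j), with n-1 = 5:
  s[U,U] = ((0.8333)·(0.8333) + (2.8333)·(2.8333) + (-1.1667)·(-1.1667) + (-1.1667)·(-1.1667) + (-2.1667)·(-2.1667) + (0.8333)·(0.8333)) / 5 = 16.8333/5 = 3.3667
  s[U,V] = ((0.8333)·(-2.3333) + (2.8333)·(1.6667) + (-1.1667)·(0.6667) + (-1.1667)·(-2.3333) + (-2.1667)·(1.6667) + (0.8333)·(0.6667)) / 5 = 1.6667/5 = 0.3333
  s[V,V] = ((-2.3333)·(-2.3333) + (1.6667)·(1.6667) + (0.6667)·(0.6667) + (-2.3333)·(-2.3333) + (1.6667)·(1.6667) + (0.6667)·(0.6667)) / 5 = 17.3333/5 = 3.4667
  Sample standard deviations s_i = √(s[i,i]):
  s(U) = √(3.3667) = 1.8348
  s(V) = √(3.4667) = 1.8619

Step 3 — r_{ij} = s_{ij} / (s_i · s_j):
  r[U,U] = 1 (diagonal).
  r[U,V] = 0.3333 / (1.8348 · 1.8619) = 0.3333 / 3.4163 = 0.0976
  r[V,V] = 1 (diagonal).

R is symmetric with unit diagonal. Assembling:

R = [[1, 0.0976],
 [0.0976, 1]]


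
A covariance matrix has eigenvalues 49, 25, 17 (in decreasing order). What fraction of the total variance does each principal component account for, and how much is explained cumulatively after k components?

Step 1 — total variance = trace(Sigma) = Σ λ_i = 49 + 25 + 17 = 91.

Step 2 — fraction explained by component i = λ_i / Σ λ:
  PC1: 49/91 = 0.5385
  PC2: 25/91 = 0.2747
  PC3: 17/91 = 0.1868

Step 3 — cumulative fraction after k components = (λ_1 + ... + λ_k) / Σ λ:
  k = 1: 49/91 = 0.5385
  k = 2: (49 + 25)/91 = 74/91 = 0.8132
  k = 3: (49 + 25 + 17)/91 = 91/91 = 1

Summary (fraction, with percent):

explained: PC1 0.5385 (53.85%), PC2 0.2747 (27.47%), PC3 0.1868 (18.68%);  cumulative: 0.5385, 0.8132, 1


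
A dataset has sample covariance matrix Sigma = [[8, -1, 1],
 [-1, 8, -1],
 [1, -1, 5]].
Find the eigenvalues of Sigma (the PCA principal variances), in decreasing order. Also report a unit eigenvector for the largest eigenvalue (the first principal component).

Step 1 — characteristic polynomial p(λ) = det(λI - Sigma) = λ³ - tr·λ² + c_1·λ - det, where tr = trace, c_1 = sum of the principal 2×2 minors, det = det(Sigma):
  tr = 8 + 8 + 5 = 21,
  c_1 = (8·8 - (-1)²) + (8·5 - (1)²) + (8·5 - (-1)²) = 63 + 39 + 39 = 141,
  det = 8·(8·5 - (-1)²) - (-1)·((-1)·5 - (-1)·(1)) + (1)·((-1)·(-1) - 8·(1)) = 8·(39) - (-1)·(-4) + (1)·(-7) = 301.
  So p(λ) = λ³ - 21λ² + 141λ - 301.
Step 2 — look for an integer root (rational root theorem: any rational root is an integer divisor of 301). Testing λ = 7:
  p(7) = 343 - 1029 + 987 - 301 = 0  ✓
  Dividing out (λ - 7): p(λ) = (λ - 7)(λ² - 14λ + 43).
Step 3 — remaining eigenvalues from the quadratic λ² - 14λ + 43 = 0:
  Δ = 14² - 4·43 = 196 - 172 = 24,  λ = (14 ± √24)/2 = (14 ± 4.899)/2 ≈ 9.4495 or 4.5505.
  Sorted: λ_1 = 9.4495,  λ_2 = 7,  λ_3 = 4.5505  (check: sum = 21 = tr ✓).

Step 4 — unit eigenvector for λ_1 ≈ 9.4495: v spans the null space of (Sigma - λ_1 I), whose rows are
  r_1 = (-1.4495, -1, 1),  r_2 = (-1, -1.4495, -1),  r_3 = (1, -1, -4.4495).
  v is orthogonal to every row, so take v ∝ r_1 × r_2 = ((-1)·(-1) - (1)·(-1.4495), (1)·(-1) - (-1.4495)·(-1), (-1.4495)·(-1.4495) - (-1)·(-1)) ≈ (2.4495, -2.4495, 1.101).
  Let u = (2.4495, -2.4495, 1.101).
  ||u|| = √((2.4495)² + (-2.4495)² + (1.101)²) = √(13.2122) ≈ 3.6349,  v_1 = u/||u|| ≈ (0.6739, -0.6739, 0.3029) (||v_1|| = 1).

λ_1 = 9.4495,  λ_2 = 7,  λ_3 = 4.5505;  v_1 ≈ (0.6739, -0.6739, 0.3029)


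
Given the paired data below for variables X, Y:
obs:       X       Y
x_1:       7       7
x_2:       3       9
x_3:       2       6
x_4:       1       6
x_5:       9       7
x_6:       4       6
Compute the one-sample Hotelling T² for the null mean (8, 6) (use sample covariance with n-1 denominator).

Step 1 — sample mean vector:
  mean(X) = (7 + 3 + 2 + 1 + 9 + 4) / 6 = 26/6 = 4.3333
  mean(Y) = (7 + 9 + 6 + 6 + 7 + 6) / 6 = 41/6 = 6.8333
  x̄ = (4.3333, 6.8333),  deviation x̄ - mu_0 = (4.3333, 6.8333) - (8, 6) = (-3.6667, 0.8333).

Step 2 — sample covariance matrix, S[i,j] = (1/(n-1)) · Σ_k (x_{k,i} - mean_i) · (x_{k,j} - mean_j), divisor n-1 = 5:
  S[X,X] = ((2.6667)·(2.6667) + (-1.3333)·(-1.3333) + (-2.3333)·(-2.3333) + (-3.3333)·(-3.3333) + (4.6667)·(4.6667) + (-0.3333)·(-0.3333)) / 5 = 47.3333/5 = 9.4667
  S[X,Y] = ((2.6667)·(0.1667) + (-1.3333)·(2.1667) + (-2.3333)·(-0.8333) + (-3.3333)·(-0.8333) + (4.6667)·(0.1667) + (-0.3333)·(-0.8333)) / 5 = 3.3333/5 = 0.6667
  S[Y,Y] = ((0.1667)·(0.1667) + (2.1667)·(2.1667) + (-0.8333)·(-0.8333) + (-0.8333)·(-0.8333) + (0.1667)·(0.1667) + (-0.8333)·(-0.8333)) / 5 = 6.8333/5 = 1.3667
  S = [[9.4667, 0.6667],
 [0.6667, 1.3667]].

Step 3 — invert S. det(S) = 9.4667·1.3667 - (0.6667)² = 12.4933.
  S^{-1} = (1/det) · [[d, -b], [-b, a]] = [[0.1094, -0.0534],
 [-0.0534, 0.7577]].

Step 4 — quadratic form (x̄ - mu_0)^T · S^{-1} · (x̄ - mu_0):
  S^{-1} · (x̄ - mu_0) = (-0.4456, 0.8271),
  (x̄ - mu_0)^T · [...] = (-3.6667)·(-0.4456) + (0.8333)·(0.8271) = 2.323.

Step 5 — scale by n: T² = 6 · 2.323 = 13.9381.

T² ≈ 13.9381


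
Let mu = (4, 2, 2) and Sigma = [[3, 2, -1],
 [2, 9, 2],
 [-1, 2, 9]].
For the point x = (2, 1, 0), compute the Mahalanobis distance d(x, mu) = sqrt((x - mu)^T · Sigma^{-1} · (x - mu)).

Step 1 — centre the observation: (x - mu) = (-2, -1, -2).

Step 2 — invert Sigma (cofactor / det for 3×3, or solve directly):
  Sigma^{-1} = [[0.4326, -0.1124, 0.073],
 [-0.1124, 0.1461, -0.0449],
 [0.073, -0.0449, 0.1292]].

Step 3 — form the quadratic (x - mu)^T · Sigma^{-1} · (x - mu):
  Sigma^{-1} · (x - mu) = (-0.8989, 0.1685, -0.3596).
  (x - mu)^T · [Sigma^{-1} · (x - mu)] = (-2)·(-0.8989) + (-1)·(0.1685) + (-2)·(-0.3596) = 2.3483.

Step 4 — take square root: d = √(2.3483) ≈ 1.5324.

d(x, mu) = √(2.3483) ≈ 1.5324


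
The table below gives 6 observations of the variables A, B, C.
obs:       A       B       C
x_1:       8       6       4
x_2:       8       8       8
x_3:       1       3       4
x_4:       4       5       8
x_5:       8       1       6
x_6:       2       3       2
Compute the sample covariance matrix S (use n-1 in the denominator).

Step 1 — column means:
  mean(A) = (8 + 8 + 1 + 4 + 8 + 2) / 6 = 31/6 = 5.1667
  mean(B) = (6 + 8 + 3 + 5 + 1 + 3) / 6 = 26/6 = 4.3333
  mean(C) = (4 + 8 + 4 + 8 + 6 + 2) / 6 = 32/6 = 5.3333

Step 2 — sample covariance S[i,j] = (1/(n-1)) · Σ_k (x_{k,i} - mean_i) · (x_{k,j} - mean_j), with n-1 = 5.
  S[A,A] = ((2.8333)·(2.8333) + (2.8333)·(2.8333) + (-4.1667)·(-4.1667) + (-1.1667)·(-1.1667) + (2.8333)·(2.8333) + (-3.1667)·(-3.1667)) / 5 = 52.8333/5 = 10.5667
  S[A,B] = ((2.8333)·(1.6667) + (2.8333)·(3.6667) + (-4.1667)·(-1.3333) + (-1.1667)·(0.6667) + (2.8333)·(-3.3333) + (-3.1667)·(-1.3333)) / 5 = 14.6667/5 = 2.9333
  S[A,C] = ((2.8333)·(-1.3333) + (2.8333)·(2.6667) + (-4.1667)·(-1.3333) + (-1.1667)·(2.6667) + (2.8333)·(0.6667) + (-3.1667)·(-3.3333)) / 5 = 18.6667/5 = 3.7333
  S[B,B] = ((1.6667)·(1.6667) + (3.6667)·(3.6667) + (-1.3333)·(-1.3333) + (0.6667)·(0.6667) + (-3.3333)·(-3.3333) + (-1.3333)·(-1.3333)) / 5 = 31.3333/5 = 6.2667
  S[B,C] = ((1.6667)·(-1.3333) + (3.6667)·(2.6667) + (-1.3333)·(-1.3333) + (0.6667)·(2.6667) + (-3.3333)·(0.6667) + (-1.3333)·(-3.3333)) / 5 = 13.3333/5 = 2.6667
  S[C,C] = ((-1.3333)·(-1.3333) + (2.6667)·(2.6667) + (-1.3333)·(-1.3333) + (2.6667)·(2.6667) + (0.6667)·(0.6667) + (-3.3333)·(-3.3333)) / 5 = 29.3333/5 = 5.8667

S is symmetric (S[j,i] = S[i,j]). Assembling:

S = [[10.5667, 2.9333, 3.7333],
 [2.9333, 6.2667, 2.6667],
 [3.7333, 2.6667, 5.8667]]


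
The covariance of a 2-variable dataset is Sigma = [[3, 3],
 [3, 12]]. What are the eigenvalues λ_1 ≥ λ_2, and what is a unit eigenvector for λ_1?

Step 1 — characteristic polynomial of 2×2 Sigma:
  det(Sigma - λI) = λ² - trace · λ + det = 0.
  trace = 3 + 12 = 15, det = 3·12 - (3)² = 27.
Step 2 — discriminant:
  Δ = trace² - 4·det = 225 - 108 = 117.
Step 3 — eigenvalues:
  λ = (trace ± √Δ)/2 = (15 ± 10.8167)/2,
  λ_1 = 12.9083,  λ_2 = 2.0917.

Step 4 — unit eigenvector for λ_1: solve (Sigma - λ_1 I)v = 0. First row:
  (3 - 12.9083)·v_x + (3)·v_y = 0, i.e. (-9.9083)·v_x + (3)·v_y = 0,
  so v ∝ (b, λ_1 - a) = (3, 9.9083) = u.
  ||u|| = √((3)² + (9.9083)²) = √(107.1749) ≈ 10.3525,
  v_1 = u/||u|| ≈ (0.2898, 0.9571) (||v_1|| = 1).

λ_1 = 12.9083,  λ_2 = 2.0917;  v_1 ≈ (0.2898, 0.9571)


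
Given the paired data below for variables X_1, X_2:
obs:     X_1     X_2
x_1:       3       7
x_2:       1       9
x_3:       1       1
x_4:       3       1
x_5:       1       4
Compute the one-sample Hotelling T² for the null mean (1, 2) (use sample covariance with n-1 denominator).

Step 1 — sample mean vector:
  mean(X_1) = (3 + 1 + 1 + 3 + 1) / 5 = 9/5 = 1.8
  mean(X_2) = (7 + 9 + 1 + 1 + 4) / 5 = 22/5 = 4.4
  x̄ = (1.8, 4.4),  deviation x̄ - mu_0 = (1.8, 4.4) - (1, 2) = (0.8, 2.4).

Step 2 — sample covariance matrix, S[i,j] = (1/(n-1)) · Σ_k (x_{k,i} - mean_i) · (x_{k,j} - mean_j), divisor n-1 = 4:
  S[X_1,X_1] = ((1.2)·(1.2) + (-0.8)·(-0.8) + (-0.8)·(-0.8) + (1.2)·(1.2) + (-0.8)·(-0.8)) / 4 = 4.8/4 = 1.2
  S[X_1,X_2] = ((1.2)·(2.6) + (-0.8)·(4.6) + (-0.8)·(-3.4) + (1.2)·(-3.4) + (-0.8)·(-0.4)) / 4 = -1.6/4 = -0.4
  S[X_2,X_2] = ((2.6)·(2.6) + (4.6)·(4.6) + (-3.4)·(-3.4) + (-3.4)·(-3.4) + (-0.4)·(-0.4)) / 4 = 51.2/4 = 12.8
  S = [[1.2, -0.4],
 [-0.4, 12.8]].

Step 3 — invert S. det(S) = 1.2·12.8 - (-0.4)² = 15.2.
  S^{-1} = (1/det) · [[d, -b], [-b, a]] = [[0.8421, 0.0263],
 [0.0263, 0.0789]].

Step 4 — quadratic form (x̄ - mu_0)^T · S^{-1} · (x̄ - mu_0):
  S^{-1} · (x̄ - mu_0) = (0.7368, 0.2105),
  (x̄ - mu_0)^T · [...] = (0.8)·(0.7368) + (2.4)·(0.2105) = 1.0947.

Step 5 — scale by n: T² = 5 · 1.0947 = 5.4737.

T² ≈ 5.4737


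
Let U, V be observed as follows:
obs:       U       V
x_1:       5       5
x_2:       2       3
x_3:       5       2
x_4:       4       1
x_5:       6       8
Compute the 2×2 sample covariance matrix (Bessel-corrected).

Step 1 — column means:
  mean(U) = (5 + 2 + 5 + 4 + 6) / 5 = 22/5 = 4.4
  mean(V) = (5 + 3 + 2 + 1 + 8) / 5 = 19/5 = 3.8

Step 2 — sample covariance S[i,j] = (1/(n-1)) · Σ_k (x_{k,i} - mean_i) · (x_{k,j} - mean_j), with n-1 = 4.
  S[U,U] = ((0.6)·(0.6) + (-2.4)·(-2.4) + (0.6)·(0.6) + (-0.4)·(-0.4) + (1.6)·(1.6)) / 4 = 9.2/4 = 2.3
  S[U,V] = ((0.6)·(1.2) + (-2.4)·(-0.8) + (0.6)·(-1.8) + (-0.4)·(-2.8) + (1.6)·(4.2)) / 4 = 9.4/4 = 2.35
  S[V,V] = ((1.2)·(1.2) + (-0.8)·(-0.8) + (-1.8)·(-1.8) + (-2.8)·(-2.8) + (4.2)·(4.2)) / 4 = 30.8/4 = 7.7

S is symmetric (S[j,i] = S[i,j]). Assembling:

S = [[2.3, 2.35],
 [2.35, 7.7]]


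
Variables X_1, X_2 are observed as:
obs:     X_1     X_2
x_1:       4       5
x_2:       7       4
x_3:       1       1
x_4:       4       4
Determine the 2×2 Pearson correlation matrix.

Step 1 — column means:
  mean(X_1) = (4 + 7 + 1 + 4) / 4 = 16/4 = 4
  mean(X_2) = (5 + 4 + 1 + 4) / 4 = 14/4 = 3.5

Step 2 — sample variances and covariances s[i,j] = (1/(n-1)) · Σ_k (x_{k,i} - mean_i) · (x_{k,j} - mean_j), with n-1 = 3:
  s[X_1,X_1] = ((0)·(0) + (3)·(3) + (-3)·(-3) + (0)·(0)) / 3 = 18/3 = 6
  s[X_1,X_2] = ((0)·(1.5) + (3)·(0.5) + (-3)·(-2.5) + (0)·(0.5)) / 3 = 9/3 = 3
  s[X_2,X_2] = ((1.5)·(1.5) + (0.5)·(0.5) + (-2.5)·(-2.5) + (0.5)·(0.5)) / 3 = 9/3 = 3
  Sample standard deviations s_i = √(s[i,i]):
  s(X_1) = √(6) = 2.4495
  s(X_2) = √(3) = 1.7321

Step 3 — r_{ij} = s_{ij} / (s_i · s_j):
  r[X_1,X_1] = 1 (diagonal).
  r[X_1,X_2] = 3 / (2.4495 · 1.7321) = 3 / 4.2426 = 0.7071
  r[X_2,X_2] = 1 (diagonal).

R is symmetric with unit diagonal. Assembling:

R = [[1, 0.7071],
 [0.7071, 1]]


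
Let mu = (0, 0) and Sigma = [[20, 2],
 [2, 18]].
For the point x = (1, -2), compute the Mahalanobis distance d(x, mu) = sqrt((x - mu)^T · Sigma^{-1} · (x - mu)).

Step 1 — centre the observation: (x - mu) = (1, -2).

Step 2 — invert Sigma. det(Sigma) = 20·18 - (2)² = 356.
  Sigma^{-1} = (1/det) · [[d, -b], [-b, a]] = [[0.0506, -0.0056],
 [-0.0056, 0.0562]].

Step 3 — form the quadratic (x - mu)^T · Sigma^{-1} · (x - mu):
  Sigma^{-1} · (x - mu) = (0.0618, -0.118).
  (x - mu)^T · [Sigma^{-1} · (x - mu)] = (1)·(0.0618) + (-2)·(-0.118) = 0.2978.

Step 4 — take square root: d = √(0.2978) ≈ 0.5457.

d(x, mu) = √(0.2978) ≈ 0.5457


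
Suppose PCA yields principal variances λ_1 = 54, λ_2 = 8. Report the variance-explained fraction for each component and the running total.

Step 1 — total variance = trace(Sigma) = Σ λ_i = 54 + 8 = 62.

Step 2 — fraction explained by component i = λ_i / Σ λ:
  PC1: 54/62 = 0.871
  PC2: 8/62 = 0.129

Step 3 — cumulative fraction after k components = (λ_1 + ... + λ_k) / Σ λ:
  k = 1: 54/62 = 0.871
  k = 2: (54 + 8)/62 = 62/62 = 1

Summary (fraction, with percent):

explained: PC1 0.871 (87.1%), PC2 0.129 (12.9%);  cumulative: 0.871, 1


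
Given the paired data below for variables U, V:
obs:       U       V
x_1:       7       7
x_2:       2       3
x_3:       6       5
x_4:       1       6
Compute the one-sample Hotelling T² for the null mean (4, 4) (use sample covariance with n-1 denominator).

Step 1 — sample mean vector:
  mean(U) = (7 + 2 + 6 + 1) / 4 = 16/4 = 4
  mean(V) = (7 + 3 + 5 + 6) / 4 = 21/4 = 5.25
  x̄ = (4, 5.25),  deviation x̄ - mu_0 = (4, 5.25) - (4, 4) = (0, 1.25).

Step 2 — sample covariance matrix, S[i,j] = (1/(n-1)) · Σ_k (x_{k,i} - mean_i) · (x_{k,j} - mean_j), divisor n-1 = 3:
  S[U,U] = ((3)·(3) + (-2)·(-2) + (2)·(2) + (-3)·(-3)) / 3 = 26/3 = 8.6667
  S[U,V] = ((3)·(1.75) + (-2)·(-2.25) + (2)·(-0.25) + (-3)·(0.75)) / 3 = 7/3 = 2.3333
  S[V,V] = ((1.75)·(1.75) + (-2.25)·(-2.25) + (-0.25)·(-0.25) + (0.75)·(0.75)) / 3 = 8.75/3 = 2.9167
  S = [[8.6667, 2.3333],
 [2.3333, 2.9167]].

Step 3 — invert S. det(S) = 8.6667·2.9167 - (2.3333)² = 19.8333.
  S^{-1} = (1/det) · [[d, -b], [-b, a]] = [[0.1471, -0.1176],
 [-0.1176, 0.437]].

Step 4 — quadratic form (x̄ - mu_0)^T · S^{-1} · (x̄ - mu_0):
  S^{-1} · (x̄ - mu_0) = (-0.1471, 0.5462),
  (x̄ - mu_0)^T · [...] = (0)·(-0.1471) + (1.25)·(0.5462) = 0.6828.

Step 5 — scale by n: T² = 4 · 0.6828 = 2.7311.

T² ≈ 2.7311


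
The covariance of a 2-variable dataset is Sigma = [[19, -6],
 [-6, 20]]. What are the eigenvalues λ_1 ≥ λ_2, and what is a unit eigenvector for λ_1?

Step 1 — characteristic polynomial of 2×2 Sigma:
  det(Sigma - λI) = λ² - trace · λ + det = 0.
  trace = 19 + 20 = 39, det = 19·20 - (-6)² = 344.
Step 2 — discriminant:
  Δ = trace² - 4·det = 1521 - 1376 = 145.
Step 3 — eigenvalues:
  λ = (trace ± √Δ)/2 = (39 ± 12.0416)/2,
  λ_1 = 25.5208,  λ_2 = 13.4792.

Step 4 — unit eigenvector for λ_1: solve (Sigma - λ_1 I)v = 0. First row:
  (19 - 25.5208)·v_x + (-6)·v_y = 0, i.e. (-6.5208)·v_x + (-6)·v_y = 0,
  so v ∝ (b, λ_1 - a) = (-6, 6.5208); multiply by -1 so the first entry is positive: u = (6, -6.5208).
  ||u|| = √((6)² + (-6.5208)²) = √(78.5208) ≈ 8.8612,
  v_1 = u/||u|| ≈ (0.6771, -0.7359) (||v_1|| = 1).

λ_1 = 25.5208,  λ_2 = 13.4792;  v_1 ≈ (0.6771, -0.7359)


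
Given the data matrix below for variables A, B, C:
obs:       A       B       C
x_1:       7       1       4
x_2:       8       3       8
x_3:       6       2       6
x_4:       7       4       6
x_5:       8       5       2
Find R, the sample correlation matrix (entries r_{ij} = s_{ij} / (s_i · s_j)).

Step 1 — column means:
  mean(A) = (7 + 8 + 6 + 7 + 8) / 5 = 36/5 = 7.2
  mean(B) = (1 + 3 + 2 + 4 + 5) / 5 = 15/5 = 3
  mean(C) = (4 + 8 + 6 + 6 + 2) / 5 = 26/5 = 5.2

Step 2 — sample variances and covariances s[i,j] = (1/(n-1)) · Σ_k (x_{k,i} - mean_i) · (x_{k,j} - mean_j), with n-1 = 4:
  s[A,A] = ((-0.2)·(-0.2) + (0.8)·(0.8) + (-1.2)·(-1.2) + (-0.2)·(-0.2) + (0.8)·(0.8)) / 4 = 2.8/4 = 0.7
  s[A,B] = ((-0.2)·(-2) + (0.8)·(0) + (-1.2)·(-1) + (-0.2)·(1) + (0.8)·(2)) / 4 = 3/4 = 0.75
  s[A,C] = ((-0.2)·(-1.2) + (0.8)·(2.8) + (-1.2)·(0.8) + (-0.2)·(0.8) + (0.8)·(-3.2)) / 4 = -1.2/4 = -0.3
  s[B,B] = ((-2)·(-2) + (0)·(0) + (-1)·(-1) + (1)·(1) + (2)·(2)) / 4 = 10/4 = 2.5
  s[B,C] = ((-2)·(-1.2) + (0)·(2.8) + (-1)·(0.8) + (1)·(0.8) + (2)·(-3.2)) / 4 = -4/4 = -1
  s[C,C] = ((-1.2)·(-1.2) + (2.8)·(2.8) + (0.8)·(0.8) + (0.8)·(0.8) + (-3.2)·(-3.2)) / 4 = 20.8/4 = 5.2
  Sample standard deviations s_i = √(s[i,i]):
  s(A) = √(0.7) = 0.8367
  s(B) = √(2.5) = 1.5811
  s(C) = √(5.2) = 2.2804

Step 3 — r_{ij} = s_{ij} / (s_i · s_j):
  r[A,A] = 1 (diagonal).
  r[A,B] = 0.75 / (0.8367 · 1.5811) = 0.75 / 1.3229 = 0.5669
  r[A,C] = -0.3 / (0.8367 · 2.2804) = -0.3 / 1.9079 = -0.1572
  r[B,B] = 1 (diagonal).
  r[B,C] = -1 / (1.5811 · 2.2804) = -1 / 3.6056 = -0.2774
  r[C,C] = 1 (diagonal).

R is symmetric with unit diagonal. Assembling:

R = [[1, 0.5669, -0.1572],
 [0.5669, 1, -0.2774],
 [-0.1572, -0.2774, 1]]


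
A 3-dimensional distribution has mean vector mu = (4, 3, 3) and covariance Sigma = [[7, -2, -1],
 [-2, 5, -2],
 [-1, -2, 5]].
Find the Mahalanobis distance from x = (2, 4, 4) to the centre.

Step 1 — centre the observation: (x - mu) = (-2, 1, 1).

Step 2 — invert Sigma (cofactor / det for 3×3, or solve directly):
  Sigma^{-1} = [[0.1842, 0.1053, 0.0789],
 [0.1053, 0.2982, 0.1404],
 [0.0789, 0.1404, 0.2719]].

Step 3 — form the quadratic (x - mu)^T · Sigma^{-1} · (x - mu):
  Sigma^{-1} · (x - mu) = (-0.1842, 0.2281, 0.2544).
  (x - mu)^T · [Sigma^{-1} · (x - mu)] = (-2)·(-0.1842) + (1)·(0.2281) + (1)·(0.2544) = 0.8509.

Step 4 — take square root: d = √(0.8509) ≈ 0.9224.

d(x, mu) = √(0.8509) ≈ 0.9224


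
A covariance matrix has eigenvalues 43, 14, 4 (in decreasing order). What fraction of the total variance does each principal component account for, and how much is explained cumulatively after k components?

Step 1 — total variance = trace(Sigma) = Σ λ_i = 43 + 14 + 4 = 61.

Step 2 — fraction explained by component i = λ_i / Σ λ:
  PC1: 43/61 = 0.7049
  PC2: 14/61 = 0.2295
  PC3: 4/61 = 0.0656

Step 3 — cumulative fraction after k components = (λ_1 + ... + λ_k) / Σ λ:
  k = 1: 43/61 = 0.7049
  k = 2: (43 + 14)/61 = 57/61 = 0.9344
  k = 3: (43 + 14 + 4)/61 = 61/61 = 1

Summary (fraction, with percent):

explained: PC1 0.7049 (70.49%), PC2 0.2295 (22.95%), PC3 0.0656 (6.56%);  cumulative: 0.7049, 0.9344, 1


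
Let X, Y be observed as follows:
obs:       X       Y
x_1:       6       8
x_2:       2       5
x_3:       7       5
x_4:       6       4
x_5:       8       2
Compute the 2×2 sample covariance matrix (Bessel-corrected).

Step 1 — column means:
  mean(X) = (6 + 2 + 7 + 6 + 8) / 5 = 29/5 = 5.8
  mean(Y) = (8 + 5 + 5 + 4 + 2) / 5 = 24/5 = 4.8

Step 2 — sample covariance S[i,j] = (1/(n-1)) · Σ_k (x_{k,i} - mean_i) · (x_{k,j} - mean_j), with n-1 = 4.
  S[X,X] = ((0.2)·(0.2) + (-3.8)·(-3.8) + (1.2)·(1.2) + (0.2)·(0.2) + (2.2)·(2.2)) / 4 = 20.8/4 = 5.2
  S[X,Y] = ((0.2)·(3.2) + (-3.8)·(0.2) + (1.2)·(0.2) + (0.2)·(-0.8) + (2.2)·(-2.8)) / 4 = -6.2/4 = -1.55
  S[Y,Y] = ((3.2)·(3.2) + (0.2)·(0.2) + (0.2)·(0.2) + (-0.8)·(-0.8) + (-2.8)·(-2.8)) / 4 = 18.8/4 = 4.7

S is symmetric (S[j,i] = S[i,j]). Assembling:

S = [[5.2, -1.55],
 [-1.55, 4.7]]


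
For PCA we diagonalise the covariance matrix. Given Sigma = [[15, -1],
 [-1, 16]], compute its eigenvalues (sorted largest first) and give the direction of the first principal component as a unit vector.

Step 1 — characteristic polynomial of 2×2 Sigma:
  det(Sigma - λI) = λ² - trace · λ + det = 0.
  trace = 15 + 16 = 31, det = 15·16 - (-1)² = 239.
Step 2 — discriminant:
  Δ = trace² - 4·det = 961 - 956 = 5.
Step 3 — eigenvalues:
  λ = (trace ± √Δ)/2 = (31 ± 2.2361)/2,
  λ_1 = 16.618,  λ_2 = 14.382.

Step 4 — unit eigenvector for λ_1: solve (Sigma - λ_1 I)v = 0. First row:
  (15 - 16.618)·v_x + (-1)·v_y = 0, i.e. (-1.618)·v_x + (-1)·v_y = 0,
  so v ∝ (b, λ_1 - a) = (-1, 1.618); multiply by -1 so the first entry is positive: u = (1, -1.618).
  ||u|| = √((1)² + (-1.618)²) = √(3.618) ≈ 1.9021,
  v_1 = u/||u|| ≈ (0.5257, -0.8507) (||v_1|| = 1).

λ_1 = 16.618,  λ_2 = 14.382;  v_1 ≈ (0.5257, -0.8507)


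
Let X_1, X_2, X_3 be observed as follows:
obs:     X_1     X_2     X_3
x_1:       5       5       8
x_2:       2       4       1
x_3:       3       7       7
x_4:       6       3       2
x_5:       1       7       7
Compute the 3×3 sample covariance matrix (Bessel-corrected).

Step 1 — column means:
  mean(X_1) = (5 + 2 + 3 + 6 + 1) / 5 = 17/5 = 3.4
  mean(X_2) = (5 + 4 + 7 + 3 + 7) / 5 = 26/5 = 5.2
  mean(X_3) = (8 + 1 + 7 + 2 + 7) / 5 = 25/5 = 5

Step 2 — sample covariance S[i,j] = (1/(n-1)) · Σ_k (x_{k,i} - mean_i) · (x_{k,j} - mean_j), with n-1 = 4.
  S[X_1,X_1] = ((1.6)·(1.6) + (-1.4)·(-1.4) + (-0.4)·(-0.4) + (2.6)·(2.6) + (-2.4)·(-2.4)) / 4 = 17.2/4 = 4.3
  S[X_1,X_2] = ((1.6)·(-0.2) + (-1.4)·(-1.2) + (-0.4)·(1.8) + (2.6)·(-2.2) + (-2.4)·(1.8)) / 4 = -9.4/4 = -2.35
  S[X_1,X_3] = ((1.6)·(3) + (-1.4)·(-4) + (-0.4)·(2) + (2.6)·(-3) + (-2.4)·(2)) / 4 = -3/4 = -0.75
  S[X_2,X_2] = ((-0.2)·(-0.2) + (-1.2)·(-1.2) + (1.8)·(1.8) + (-2.2)·(-2.2) + (1.8)·(1.8)) / 4 = 12.8/4 = 3.2
  S[X_2,X_3] = ((-0.2)·(3) + (-1.2)·(-4) + (1.8)·(2) + (-2.2)·(-3) + (1.8)·(2)) / 4 = 18/4 = 4.5
  S[X_3,X_3] = ((3)·(3) + (-4)·(-4) + (2)·(2) + (-3)·(-3) + (2)·(2)) / 4 = 42/4 = 10.5

S is symmetric (S[j,i] = S[i,j]). Assembling:

S = [[4.3, -2.35, -0.75],
 [-2.35, 3.2, 4.5],
 [-0.75, 4.5, 10.5]]


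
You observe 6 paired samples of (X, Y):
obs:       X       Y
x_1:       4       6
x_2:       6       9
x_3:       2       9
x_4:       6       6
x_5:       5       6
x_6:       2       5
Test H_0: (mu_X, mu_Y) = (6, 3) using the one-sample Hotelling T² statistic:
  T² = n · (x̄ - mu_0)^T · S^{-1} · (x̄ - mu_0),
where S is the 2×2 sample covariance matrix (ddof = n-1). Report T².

Step 1 — sample mean vector:
  mean(X) = (4 + 6 + 2 + 6 + 5 + 2) / 6 = 25/6 = 4.1667
  mean(Y) = (6 + 9 + 9 + 6 + 6 + 5) / 6 = 41/6 = 6.8333
  x̄ = (4.1667, 6.8333),  deviation x̄ - mu_0 = (4.1667, 6.8333) - (6, 3) = (-1.8333, 3.8333).

Step 2 — sample covariance matrix, S[i,j] = (1/(n-1)) · Σ_k (x_{k,i} - mean_i) · (x_{k,j} - mean_j), divisor n-1 = 5:
  S[X,X] = ((-0.1667)·(-0.1667) + (1.8333)·(1.8333) + (-2.1667)·(-2.1667) + (1.8333)·(1.8333) + (0.8333)·(0.8333) + (-2.1667)·(-2.1667)) / 5 = 16.8333/5 = 3.3667
  S[X,Y] = ((-0.1667)·(-0.8333) + (1.8333)·(2.1667) + (-2.1667)·(2.1667) + (1.8333)·(-0.8333) + (0.8333)·(-0.8333) + (-2.1667)·(-1.8333)) / 5 = 1.1667/5 = 0.2333
  S[Y,Y] = ((-0.8333)·(-0.8333) + (2.1667)·(2.1667) + (2.1667)·(2.1667) + (-0.8333)·(-0.8333) + (-0.8333)·(-0.8333) + (-1.8333)·(-1.8333)) / 5 = 14.8333/5 = 2.9667
  S = [[3.3667, 0.2333],
 [0.2333, 2.9667]].

Step 3 — invert S. det(S) = 3.3667·2.9667 - (0.2333)² = 9.9333.
  S^{-1} = (1/det) · [[d, -b], [-b, a]] = [[0.2987, -0.0235],
 [-0.0235, 0.3389]].

Step 4 — quadratic form (x̄ - mu_0)^T · S^{-1} · (x̄ - mu_0):
  S^{-1} · (x̄ - mu_0) = (-0.6376, 1.3423),
  (x̄ - mu_0)^T · [...] = (-1.8333)·(-0.6376) + (3.8333)·(1.3423) = 6.3143.

Step 5 — scale by n: T² = 6 · 6.3143 = 37.8859.

T² ≈ 37.8859


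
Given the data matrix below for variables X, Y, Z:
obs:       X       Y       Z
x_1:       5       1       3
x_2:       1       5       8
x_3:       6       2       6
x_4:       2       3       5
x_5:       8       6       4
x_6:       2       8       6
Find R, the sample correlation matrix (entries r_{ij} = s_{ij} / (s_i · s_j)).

Step 1 — column means:
  mean(X) = (5 + 1 + 6 + 2 + 8 + 2) / 6 = 24/6 = 4
  mean(Y) = (1 + 5 + 2 + 3 + 6 + 8) / 6 = 25/6 = 4.1667
  mean(Z) = (3 + 8 + 6 + 5 + 4 + 6) / 6 = 32/6 = 5.3333

Step 2 — sample variances and covariances s[i,j] = (1/(n-1)) · Σ_k (x_{k,i} - mean_i) · (x_{k,j} - mean_j), with n-1 = 5:
  s[X,X] = ((1)·(1) + (-3)·(-3) + (2)·(2) + (-2)·(-2) + (4)·(4) + (-2)·(-2)) / 5 = 38/5 = 7.6
  s[X,Y] = ((1)·(-3.1667) + (-3)·(0.8333) + (2)·(-2.1667) + (-2)·(-1.1667) + (4)·(1.8333) + (-2)·(3.8333)) / 5 = -8/5 = -1.6
  s[X,Z] = ((1)·(-2.3333) + (-3)·(2.6667) + (2)·(0.6667) + (-2)·(-0.3333) + (4)·(-1.3333) + (-2)·(0.6667)) / 5 = -15/5 = -3
  s[Y,Y] = ((-3.1667)·(-3.1667) + (0.8333)·(0.8333) + (-2.1667)·(-2.1667) + (-1.1667)·(-1.1667) + (1.8333)·(1.8333) + (3.8333)·(3.8333)) / 5 = 34.8333/5 = 6.9667
  s[Y,Z] = ((-3.1667)·(-2.3333) + (0.8333)·(2.6667) + (-2.1667)·(0.6667) + (-1.1667)·(-0.3333) + (1.8333)·(-1.3333) + (3.8333)·(0.6667)) / 5 = 8.6667/5 = 1.7333
  s[Z,Z] = ((-2.3333)·(-2.3333) + (2.6667)·(2.6667) + (0.6667)·(0.6667) + (-0.3333)·(-0.3333) + (-1.3333)·(-1.3333) + (0.6667)·(0.6667)) / 5 = 15.3333/5 = 3.0667
  Sample standard deviations s_i = √(s[i,i]):
  s(X) = √(7.6) = 2.7568
  s(Y) = √(6.9667) = 2.6394
  s(Z) = √(3.0667) = 1.7512

Step 3 — r_{ij} = s_{ij} / (s_i · s_j):
  r[X,X] = 1 (diagonal).
  r[X,Y] = -1.6 / (2.7568 · 2.6394) = -1.6 / 7.2764 = -0.2199
  r[X,Z] = -3 / (2.7568 · 1.7512) = -3 / 4.8277 = -0.6214
  r[Y,Y] = 1 (diagonal).
  r[Y,Z] = 1.7333 / (2.6394 · 1.7512) = 1.7333 / 4.6222 = 0.375
  r[Z,Z] = 1 (diagonal).

R is symmetric with unit diagonal. Assembling:

R = [[1, -0.2199, -0.6214],
 [-0.2199, 1, 0.375],
 [-0.6214, 0.375, 1]]


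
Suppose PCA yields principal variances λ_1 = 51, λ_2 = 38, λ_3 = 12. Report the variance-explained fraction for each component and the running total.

Step 1 — total variance = trace(Sigma) = Σ λ_i = 51 + 38 + 12 = 101.

Step 2 — fraction explained by component i = λ_i / Σ λ:
  PC1: 51/101 = 0.505
  PC2: 38/101 = 0.3762
  PC3: 12/101 = 0.1188

Step 3 — cumulative fraction after k components = (λ_1 + ... + λ_k) / Σ λ:
  k = 1: 51/101 = 0.505
  k = 2: (51 + 38)/101 = 89/101 = 0.8812
  k = 3: (51 + 38 + 12)/101 = 101/101 = 1

Summary (fraction, with percent):

explained: PC1 0.505 (50.5%), PC2 0.3762 (37.62%), PC3 0.1188 (11.88%);  cumulative: 0.505, 0.8812, 1
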